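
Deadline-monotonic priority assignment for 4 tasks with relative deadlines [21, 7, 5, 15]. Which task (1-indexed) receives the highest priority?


Sort tasks by relative deadline (ascending):
  Task 3: deadline = 5
  Task 2: deadline = 7
  Task 4: deadline = 15
  Task 1: deadline = 21
Priority order (highest first): [3, 2, 4, 1]
Highest priority task = 3

3


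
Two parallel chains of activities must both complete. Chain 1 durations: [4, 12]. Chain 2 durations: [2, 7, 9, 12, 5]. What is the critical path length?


Path A total = 4 + 12 = 16
Path B total = 2 + 7 + 9 + 12 + 5 = 35
Critical path = longest path = max(16, 35) = 35

35


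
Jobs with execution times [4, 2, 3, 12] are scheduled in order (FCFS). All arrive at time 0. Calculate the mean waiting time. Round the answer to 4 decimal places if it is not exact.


FCFS order (as given): [4, 2, 3, 12]
Waiting times:
  Job 1: wait = 0
  Job 2: wait = 4
  Job 3: wait = 6
  Job 4: wait = 9
Sum of waiting times = 19
Average waiting time = 19/4 = 4.75

4.75


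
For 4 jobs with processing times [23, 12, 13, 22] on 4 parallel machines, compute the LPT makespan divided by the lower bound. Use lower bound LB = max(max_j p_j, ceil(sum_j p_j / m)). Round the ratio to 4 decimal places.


LPT order: [23, 22, 13, 12]
Machine loads after assignment: [23, 22, 13, 12]
LPT makespan = 23
Lower bound = max(max_job, ceil(total/4)) = max(23, 18) = 23
Ratio = 23 / 23 = 1.0

1.0


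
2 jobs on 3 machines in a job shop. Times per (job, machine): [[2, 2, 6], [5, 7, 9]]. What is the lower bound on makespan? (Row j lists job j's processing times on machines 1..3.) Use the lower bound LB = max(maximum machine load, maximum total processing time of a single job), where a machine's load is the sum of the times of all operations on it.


Machine loads:
  Machine 1: 2 + 5 = 7
  Machine 2: 2 + 7 = 9
  Machine 3: 6 + 9 = 15
Max machine load = 15
Job totals:
  Job 1: 10
  Job 2: 21
Max job total = 21
Lower bound = max(15, 21) = 21

21


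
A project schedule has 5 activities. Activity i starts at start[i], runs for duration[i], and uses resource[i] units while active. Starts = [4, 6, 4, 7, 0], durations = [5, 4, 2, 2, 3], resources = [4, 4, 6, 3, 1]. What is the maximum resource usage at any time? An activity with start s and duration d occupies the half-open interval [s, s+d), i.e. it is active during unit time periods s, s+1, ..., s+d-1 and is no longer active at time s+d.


Each activity i is active on [start_i, start_i + duration_i).
Compute total resource usage per time slot:
  t=0: active resources = [1], total = 1
  t=1: active resources = [1], total = 1
  t=2: active resources = [1], total = 1
  t=3: active resources = [], total = 0
  t=4: active resources = [4, 6], total = 10
  t=5: active resources = [4, 6], total = 10
  t=6: active resources = [4, 4], total = 8
  t=7: active resources = [4, 4, 3], total = 11
  t=8: active resources = [4, 4, 3], total = 11
  t=9: active resources = [4], total = 4
Peak resource demand = 11

11


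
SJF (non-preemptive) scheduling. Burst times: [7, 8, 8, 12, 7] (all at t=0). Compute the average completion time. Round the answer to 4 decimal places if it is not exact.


SJF order (ascending): [7, 7, 8, 8, 12]
Completion times:
  Job 1: burst=7, C=7
  Job 2: burst=7, C=14
  Job 3: burst=8, C=22
  Job 4: burst=8, C=30
  Job 5: burst=12, C=42
Average completion = 115/5 = 23.0

23.0


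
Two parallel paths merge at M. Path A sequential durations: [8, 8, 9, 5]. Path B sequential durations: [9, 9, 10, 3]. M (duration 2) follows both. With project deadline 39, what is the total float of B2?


Forward pass: ES(B2) = sum of predecessors on chain B = 9
EF = ES + duration = 9 + 9 = 18
Backward pass: LF(M) = deadline = 39; LS(M) = 39 - 2 = 37
LF(B2) = LS(M) - sum(successors on chain B) = 37 - 13 = 24
LS = LF - duration = 24 - 9 = 15
Total float = LS - ES = 15 - 9 = 6

6


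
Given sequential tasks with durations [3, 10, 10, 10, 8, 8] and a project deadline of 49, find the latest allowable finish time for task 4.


LF(activity 4) = deadline - sum of successor durations
Successors: activities 5 through 6 with durations [8, 8]
Sum of successor durations = 16
LF = 49 - 16 = 33

33


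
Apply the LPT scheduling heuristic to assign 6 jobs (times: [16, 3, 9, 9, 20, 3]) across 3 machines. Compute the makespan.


Sort jobs in decreasing order (LPT): [20, 16, 9, 9, 3, 3]
Assign each job to the least loaded machine:
  Machine 1: jobs [20], load = 20
  Machine 2: jobs [16, 3], load = 19
  Machine 3: jobs [9, 9, 3], load = 21
Makespan = max load = 21

21


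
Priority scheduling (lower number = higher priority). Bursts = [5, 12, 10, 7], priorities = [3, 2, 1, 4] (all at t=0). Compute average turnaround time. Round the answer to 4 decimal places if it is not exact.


Sort by priority (ascending = highest first):
Order: [(1, 10), (2, 12), (3, 5), (4, 7)]
Completion times:
  Priority 1, burst=10, C=10
  Priority 2, burst=12, C=22
  Priority 3, burst=5, C=27
  Priority 4, burst=7, C=34
Average turnaround = 93/4 = 23.25

23.25


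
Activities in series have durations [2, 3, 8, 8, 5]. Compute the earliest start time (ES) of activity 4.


Activity 4 starts after activities 1 through 3 complete.
Predecessor durations: [2, 3, 8]
ES = 2 + 3 + 8 = 13

13


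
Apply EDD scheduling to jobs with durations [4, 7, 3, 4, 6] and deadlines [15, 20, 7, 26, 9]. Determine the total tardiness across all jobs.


Sort by due date (EDD order): [(3, 7), (6, 9), (4, 15), (7, 20), (4, 26)]
Compute completion times and tardiness:
  Job 1: p=3, d=7, C=3, tardiness=max(0,3-7)=0
  Job 2: p=6, d=9, C=9, tardiness=max(0,9-9)=0
  Job 3: p=4, d=15, C=13, tardiness=max(0,13-15)=0
  Job 4: p=7, d=20, C=20, tardiness=max(0,20-20)=0
  Job 5: p=4, d=26, C=24, tardiness=max(0,24-26)=0
Total tardiness = 0

0


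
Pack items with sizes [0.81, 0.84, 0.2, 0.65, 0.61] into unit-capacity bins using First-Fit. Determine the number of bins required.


Place items sequentially using First-Fit:
  Item 0.81 -> new Bin 1
  Item 0.84 -> new Bin 2
  Item 0.2 -> new Bin 3
  Item 0.65 -> Bin 3 (now 0.85)
  Item 0.61 -> new Bin 4
Total bins used = 4

4


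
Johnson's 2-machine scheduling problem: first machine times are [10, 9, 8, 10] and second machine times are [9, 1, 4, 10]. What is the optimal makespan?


Apply Johnson's rule:
  Group 1 (a <= b): [(4, 10, 10)]
  Group 2 (a > b): [(1, 10, 9), (3, 8, 4), (2, 9, 1)]
Optimal job order: [4, 1, 3, 2]
Schedule:
  Job 4: M1 done at 10, M2 done at 20
  Job 1: M1 done at 20, M2 done at 29
  Job 3: M1 done at 28, M2 done at 33
  Job 2: M1 done at 37, M2 done at 38
Makespan = 38

38


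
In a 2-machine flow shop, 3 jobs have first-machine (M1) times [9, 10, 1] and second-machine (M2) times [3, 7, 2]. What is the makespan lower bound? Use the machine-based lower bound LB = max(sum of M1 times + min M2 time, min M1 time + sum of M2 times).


LB1 = sum(M1 times) + min(M2 times) = 20 + 2 = 22
LB2 = min(M1 times) + sum(M2 times) = 1 + 12 = 13
Lower bound = max(LB1, LB2) = max(22, 13) = 22

22


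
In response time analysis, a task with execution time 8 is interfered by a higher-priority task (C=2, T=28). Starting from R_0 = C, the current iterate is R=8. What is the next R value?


R_next = C + ceil(R_prev / T_hp) * C_hp
ceil(8 / 28) = ceil(0.2857) = 1
Interference = 1 * 2 = 2
R_next = 8 + 2 = 10

10


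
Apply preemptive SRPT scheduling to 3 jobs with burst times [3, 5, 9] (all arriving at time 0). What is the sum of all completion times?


Since all jobs arrive at t=0, SRPT equals SPT ordering.
SPT order: [3, 5, 9]
Completion times:
  Job 1: p=3, C=3
  Job 2: p=5, C=8
  Job 3: p=9, C=17
Total completion time = 3 + 8 + 17 = 28

28


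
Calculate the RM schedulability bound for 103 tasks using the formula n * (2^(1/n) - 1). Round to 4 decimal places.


Compute 2^(1/103) = 1.0067522788
Subtract 1: 1.0067522788 - 1 = 0.0067522788
Multiply by n: 103 * 0.0067522788 = 0.6954847164
Round to 4 dp: 0.6955

0.6955


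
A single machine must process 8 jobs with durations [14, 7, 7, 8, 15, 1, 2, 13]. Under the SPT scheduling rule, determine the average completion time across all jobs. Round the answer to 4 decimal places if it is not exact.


Sort jobs by processing time (SPT order): [1, 2, 7, 7, 8, 13, 14, 15]
Compute completion times sequentially:
  Job 1: processing = 1, completes at 1
  Job 2: processing = 2, completes at 3
  Job 3: processing = 7, completes at 10
  Job 4: processing = 7, completes at 17
  Job 5: processing = 8, completes at 25
  Job 6: processing = 13, completes at 38
  Job 7: processing = 14, completes at 52
  Job 8: processing = 15, completes at 67
Sum of completion times = 213
Average completion time = 213/8 = 26.625

26.625


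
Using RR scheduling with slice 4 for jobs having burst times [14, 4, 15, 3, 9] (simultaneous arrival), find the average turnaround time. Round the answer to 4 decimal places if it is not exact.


Time quantum = 4
Execution trace:
  J1 runs 4 units, time = 4
  J2 runs 4 units, time = 8
  J3 runs 4 units, time = 12
  J4 runs 3 units, time = 15
  J5 runs 4 units, time = 19
  J1 runs 4 units, time = 23
  J3 runs 4 units, time = 27
  J5 runs 4 units, time = 31
  J1 runs 4 units, time = 35
  J3 runs 4 units, time = 39
  J5 runs 1 units, time = 40
  J1 runs 2 units, time = 42
  J3 runs 3 units, time = 45
Finish times: [42, 8, 45, 15, 40]
Average turnaround = 150/5 = 30.0

30.0


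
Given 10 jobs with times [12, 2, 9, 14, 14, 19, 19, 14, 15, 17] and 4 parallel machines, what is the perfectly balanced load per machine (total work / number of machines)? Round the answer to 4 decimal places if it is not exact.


Total processing time = 12 + 2 + 9 + 14 + 14 + 19 + 19 + 14 + 15 + 17 = 135
Number of machines = 4
Ideal balanced load = 135 / 4 = 33.75

33.75


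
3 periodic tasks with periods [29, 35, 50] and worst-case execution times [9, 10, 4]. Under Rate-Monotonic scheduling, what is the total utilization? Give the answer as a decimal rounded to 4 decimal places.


Compute individual utilizations (exact fractions):
  Task 1: C/T = 9/29 (approx. 0.3103)
  Task 2: C/T = 10/35 = 2/7 (approx. 0.2857)
  Task 3: C/T = 4/50 = 2/25 (approx. 0.08)
Total utilization U = 9/29 + 2/7 + 2/25 = 3431/5075
Rounded to 4 decimal places: U = 0.6761
RM (Liu & Layland) bound for 3 tasks = 0.779763; compare with U = 3431/5075 (approx. 0.676059)
U <= bound, so schedulable by RM sufficient condition.

0.6761


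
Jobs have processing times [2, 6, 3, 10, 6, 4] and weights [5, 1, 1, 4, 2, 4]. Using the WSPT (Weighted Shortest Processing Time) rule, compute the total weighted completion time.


Compute p/w ratios and sort ascending (WSPT): [(2, 5), (4, 4), (10, 4), (3, 1), (6, 2), (6, 1)]
Compute weighted completion times:
  Job (p=2,w=5): C=2, w*C=5*2=10
  Job (p=4,w=4): C=6, w*C=4*6=24
  Job (p=10,w=4): C=16, w*C=4*16=64
  Job (p=3,w=1): C=19, w*C=1*19=19
  Job (p=6,w=2): C=25, w*C=2*25=50
  Job (p=6,w=1): C=31, w*C=1*31=31
Total weighted completion time = 198

198


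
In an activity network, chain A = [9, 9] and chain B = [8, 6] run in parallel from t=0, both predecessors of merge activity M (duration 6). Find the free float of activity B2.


ES(B2) = sum of predecessors on chain B = 8
EF(B2) = ES + duration = 8 + 6 = 14
Successor of B2 is M. ES(M) = max(sum(A), sum(B)) = max(18, 14) = 18
Free float = ES(successor) - EF(current) = 18 - 14 = 4

4


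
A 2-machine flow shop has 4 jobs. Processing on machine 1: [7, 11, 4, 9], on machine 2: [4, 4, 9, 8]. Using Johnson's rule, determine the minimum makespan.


Apply Johnson's rule:
  Group 1 (a <= b): [(3, 4, 9)]
  Group 2 (a > b): [(4, 9, 8), (1, 7, 4), (2, 11, 4)]
Optimal job order: [3, 4, 1, 2]
Schedule:
  Job 3: M1 done at 4, M2 done at 13
  Job 4: M1 done at 13, M2 done at 21
  Job 1: M1 done at 20, M2 done at 25
  Job 2: M1 done at 31, M2 done at 35
Makespan = 35

35


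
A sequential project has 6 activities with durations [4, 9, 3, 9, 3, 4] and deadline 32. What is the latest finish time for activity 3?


LF(activity 3) = deadline - sum of successor durations
Successors: activities 4 through 6 with durations [9, 3, 4]
Sum of successor durations = 16
LF = 32 - 16 = 16

16


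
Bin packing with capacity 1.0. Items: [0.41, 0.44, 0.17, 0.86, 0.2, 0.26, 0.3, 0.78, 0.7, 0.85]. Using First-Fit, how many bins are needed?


Place items sequentially using First-Fit:
  Item 0.41 -> new Bin 1
  Item 0.44 -> Bin 1 (now 0.85)
  Item 0.17 -> new Bin 2
  Item 0.86 -> new Bin 3
  Item 0.2 -> Bin 2 (now 0.37)
  Item 0.26 -> Bin 2 (now 0.63)
  Item 0.3 -> Bin 2 (now 0.93)
  Item 0.78 -> new Bin 4
  Item 0.7 -> new Bin 5
  Item 0.85 -> new Bin 6
Total bins used = 6

6


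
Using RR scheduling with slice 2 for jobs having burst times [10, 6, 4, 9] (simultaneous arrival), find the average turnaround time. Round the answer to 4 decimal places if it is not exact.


Time quantum = 2
Execution trace:
  J1 runs 2 units, time = 2
  J2 runs 2 units, time = 4
  J3 runs 2 units, time = 6
  J4 runs 2 units, time = 8
  J1 runs 2 units, time = 10
  J2 runs 2 units, time = 12
  J3 runs 2 units, time = 14
  J4 runs 2 units, time = 16
  J1 runs 2 units, time = 18
  J2 runs 2 units, time = 20
  J4 runs 2 units, time = 22
  J1 runs 2 units, time = 24
  J4 runs 2 units, time = 26
  J1 runs 2 units, time = 28
  J4 runs 1 units, time = 29
Finish times: [28, 20, 14, 29]
Average turnaround = 91/4 = 22.75

22.75


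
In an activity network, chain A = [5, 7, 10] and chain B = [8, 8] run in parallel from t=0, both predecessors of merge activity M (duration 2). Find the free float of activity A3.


ES(A3) = sum of predecessors on chain A = 12
EF(A3) = ES + duration = 12 + 10 = 22
Successor of A3 is M. ES(M) = max(sum(A), sum(B)) = max(22, 16) = 22
Free float = ES(successor) - EF(current) = 22 - 22 = 0

0


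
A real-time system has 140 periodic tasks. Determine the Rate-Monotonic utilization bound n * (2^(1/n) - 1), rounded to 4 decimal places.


Compute 2^(1/140) = 1.0049633280
Subtract 1: 1.0049633280 - 1 = 0.0049633280
Multiply by n: 140 * 0.0049633280 = 0.6948659200
Round to 4 dp: 0.6949

0.6949


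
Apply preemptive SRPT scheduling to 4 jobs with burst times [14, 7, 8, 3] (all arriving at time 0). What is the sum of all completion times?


Since all jobs arrive at t=0, SRPT equals SPT ordering.
SPT order: [3, 7, 8, 14]
Completion times:
  Job 1: p=3, C=3
  Job 2: p=7, C=10
  Job 3: p=8, C=18
  Job 4: p=14, C=32
Total completion time = 3 + 10 + 18 + 32 = 63

63


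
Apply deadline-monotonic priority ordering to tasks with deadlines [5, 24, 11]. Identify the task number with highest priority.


Sort tasks by relative deadline (ascending):
  Task 1: deadline = 5
  Task 3: deadline = 11
  Task 2: deadline = 24
Priority order (highest first): [1, 3, 2]
Highest priority task = 1

1


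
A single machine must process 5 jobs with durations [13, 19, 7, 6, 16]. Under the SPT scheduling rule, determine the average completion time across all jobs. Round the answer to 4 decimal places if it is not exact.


Sort jobs by processing time (SPT order): [6, 7, 13, 16, 19]
Compute completion times sequentially:
  Job 1: processing = 6, completes at 6
  Job 2: processing = 7, completes at 13
  Job 3: processing = 13, completes at 26
  Job 4: processing = 16, completes at 42
  Job 5: processing = 19, completes at 61
Sum of completion times = 148
Average completion time = 148/5 = 29.6

29.6


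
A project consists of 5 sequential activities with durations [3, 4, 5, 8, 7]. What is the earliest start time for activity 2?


Activity 2 starts after activities 1 through 1 complete.
Predecessor durations: [3]
ES = 3 = 3

3


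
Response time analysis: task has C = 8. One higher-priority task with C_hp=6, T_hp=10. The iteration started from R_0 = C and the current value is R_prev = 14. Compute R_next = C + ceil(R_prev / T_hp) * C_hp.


R_next = C + ceil(R_prev / T_hp) * C_hp
ceil(14 / 10) = ceil(1.4) = 2
Interference = 2 * 6 = 12
R_next = 8 + 12 = 20

20


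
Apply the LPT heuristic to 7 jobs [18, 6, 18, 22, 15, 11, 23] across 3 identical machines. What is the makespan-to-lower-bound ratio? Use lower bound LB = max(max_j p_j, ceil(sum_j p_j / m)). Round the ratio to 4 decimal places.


LPT order: [23, 22, 18, 18, 15, 11, 6]
Machine loads after assignment: [40, 37, 36]
LPT makespan = 40
Lower bound = max(max_job, ceil(total/3)) = max(23, 38) = 38
Ratio = 40 / 38 = 1.0526

1.0526


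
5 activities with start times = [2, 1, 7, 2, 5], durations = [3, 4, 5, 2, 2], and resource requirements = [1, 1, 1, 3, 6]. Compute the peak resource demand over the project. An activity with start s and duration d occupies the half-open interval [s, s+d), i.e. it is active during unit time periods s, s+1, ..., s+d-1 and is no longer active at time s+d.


Each activity i is active on [start_i, start_i + duration_i).
Compute total resource usage per time slot:
  t=0: active resources = [], total = 0
  t=1: active resources = [1], total = 1
  t=2: active resources = [1, 1, 3], total = 5
  t=3: active resources = [1, 1, 3], total = 5
  t=4: active resources = [1, 1], total = 2
  t=5: active resources = [6], total = 6
  t=6: active resources = [6], total = 6
  t=7: active resources = [1], total = 1
  t=8: active resources = [1], total = 1
  t=9: active resources = [1], total = 1
  t=10: active resources = [1], total = 1
  t=11: active resources = [1], total = 1
Peak resource demand = 6

6


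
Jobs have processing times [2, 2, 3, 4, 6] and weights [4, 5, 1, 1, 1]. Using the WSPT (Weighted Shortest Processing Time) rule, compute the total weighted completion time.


Compute p/w ratios and sort ascending (WSPT): [(2, 5), (2, 4), (3, 1), (4, 1), (6, 1)]
Compute weighted completion times:
  Job (p=2,w=5): C=2, w*C=5*2=10
  Job (p=2,w=4): C=4, w*C=4*4=16
  Job (p=3,w=1): C=7, w*C=1*7=7
  Job (p=4,w=1): C=11, w*C=1*11=11
  Job (p=6,w=1): C=17, w*C=1*17=17
Total weighted completion time = 61

61


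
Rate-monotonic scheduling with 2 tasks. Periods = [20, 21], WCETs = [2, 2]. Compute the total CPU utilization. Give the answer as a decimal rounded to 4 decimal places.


Compute individual utilizations (exact fractions):
  Task 1: C/T = 2/20 = 1/10 (approx. 0.1)
  Task 2: C/T = 2/21 (approx. 0.0952)
Total utilization U = 1/10 + 2/21 = 41/210
Rounded to 4 decimal places: U = 0.1952
RM (Liu & Layland) bound for 2 tasks = 0.828427; compare with U = 41/210 (approx. 0.195238)
U <= bound, so schedulable by RM sufficient condition.

0.1952


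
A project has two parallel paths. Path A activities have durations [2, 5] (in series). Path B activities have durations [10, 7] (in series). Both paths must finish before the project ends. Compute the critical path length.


Path A total = 2 + 5 = 7
Path B total = 10 + 7 = 17
Critical path = longest path = max(7, 17) = 17

17


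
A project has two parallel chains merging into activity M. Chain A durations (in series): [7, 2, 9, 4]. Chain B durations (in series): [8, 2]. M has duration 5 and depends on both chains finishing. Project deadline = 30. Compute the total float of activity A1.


Forward pass: ES(A1) = sum of predecessors on chain A = 0
EF = ES + duration = 0 + 7 = 7
Backward pass: LF(M) = deadline = 30; LS(M) = 30 - 5 = 25
LF(A1) = LS(M) - sum(successors on chain A) = 25 - 15 = 10
LS = LF - duration = 10 - 7 = 3
Total float = LS - ES = 3 - 0 = 3

3


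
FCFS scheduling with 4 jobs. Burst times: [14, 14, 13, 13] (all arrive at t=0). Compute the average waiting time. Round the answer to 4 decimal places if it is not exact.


FCFS order (as given): [14, 14, 13, 13]
Waiting times:
  Job 1: wait = 0
  Job 2: wait = 14
  Job 3: wait = 28
  Job 4: wait = 41
Sum of waiting times = 83
Average waiting time = 83/4 = 20.75

20.75


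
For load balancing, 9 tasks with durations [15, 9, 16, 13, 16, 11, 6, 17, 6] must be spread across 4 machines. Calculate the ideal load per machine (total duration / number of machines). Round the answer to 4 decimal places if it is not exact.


Total processing time = 15 + 9 + 16 + 13 + 16 + 11 + 6 + 17 + 6 = 109
Number of machines = 4
Ideal balanced load = 109 / 4 = 27.25

27.25


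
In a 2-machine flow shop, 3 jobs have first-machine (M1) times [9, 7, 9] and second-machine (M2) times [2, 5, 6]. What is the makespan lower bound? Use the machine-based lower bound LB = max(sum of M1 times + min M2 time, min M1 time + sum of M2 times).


LB1 = sum(M1 times) + min(M2 times) = 25 + 2 = 27
LB2 = min(M1 times) + sum(M2 times) = 7 + 13 = 20
Lower bound = max(LB1, LB2) = max(27, 20) = 27

27


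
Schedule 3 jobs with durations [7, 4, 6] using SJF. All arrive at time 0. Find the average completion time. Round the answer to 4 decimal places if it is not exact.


SJF order (ascending): [4, 6, 7]
Completion times:
  Job 1: burst=4, C=4
  Job 2: burst=6, C=10
  Job 3: burst=7, C=17
Average completion = 31/3 = 10.3333

10.3333


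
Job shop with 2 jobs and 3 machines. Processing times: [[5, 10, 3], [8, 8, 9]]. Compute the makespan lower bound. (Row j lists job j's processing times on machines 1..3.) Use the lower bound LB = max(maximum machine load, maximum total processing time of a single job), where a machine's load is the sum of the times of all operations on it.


Machine loads:
  Machine 1: 5 + 8 = 13
  Machine 2: 10 + 8 = 18
  Machine 3: 3 + 9 = 12
Max machine load = 18
Job totals:
  Job 1: 18
  Job 2: 25
Max job total = 25
Lower bound = max(18, 25) = 25

25


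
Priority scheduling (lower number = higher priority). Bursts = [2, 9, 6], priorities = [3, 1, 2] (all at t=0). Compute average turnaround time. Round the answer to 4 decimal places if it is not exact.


Sort by priority (ascending = highest first):
Order: [(1, 9), (2, 6), (3, 2)]
Completion times:
  Priority 1, burst=9, C=9
  Priority 2, burst=6, C=15
  Priority 3, burst=2, C=17
Average turnaround = 41/3 = 13.6667

13.6667


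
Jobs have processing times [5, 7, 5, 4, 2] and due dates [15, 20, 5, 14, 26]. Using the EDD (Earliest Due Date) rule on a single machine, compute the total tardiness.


Sort by due date (EDD order): [(5, 5), (4, 14), (5, 15), (7, 20), (2, 26)]
Compute completion times and tardiness:
  Job 1: p=5, d=5, C=5, tardiness=max(0,5-5)=0
  Job 2: p=4, d=14, C=9, tardiness=max(0,9-14)=0
  Job 3: p=5, d=15, C=14, tardiness=max(0,14-15)=0
  Job 4: p=7, d=20, C=21, tardiness=max(0,21-20)=1
  Job 5: p=2, d=26, C=23, tardiness=max(0,23-26)=0
Total tardiness = 1

1


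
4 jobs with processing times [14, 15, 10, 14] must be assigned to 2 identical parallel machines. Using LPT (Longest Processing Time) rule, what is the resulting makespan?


Sort jobs in decreasing order (LPT): [15, 14, 14, 10]
Assign each job to the least loaded machine:
  Machine 1: jobs [15, 10], load = 25
  Machine 2: jobs [14, 14], load = 28
Makespan = max load = 28

28


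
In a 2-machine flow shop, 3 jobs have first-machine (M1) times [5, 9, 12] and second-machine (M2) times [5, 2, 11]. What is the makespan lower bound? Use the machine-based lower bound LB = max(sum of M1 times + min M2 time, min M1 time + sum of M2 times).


LB1 = sum(M1 times) + min(M2 times) = 26 + 2 = 28
LB2 = min(M1 times) + sum(M2 times) = 5 + 18 = 23
Lower bound = max(LB1, LB2) = max(28, 23) = 28

28


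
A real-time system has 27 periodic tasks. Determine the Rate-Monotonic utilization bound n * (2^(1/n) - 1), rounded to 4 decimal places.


Compute 2^(1/27) = 1.0260044847
Subtract 1: 1.0260044847 - 1 = 0.0260044847
Multiply by n: 27 * 0.0260044847 = 0.7021210869
Round to 4 dp: 0.7021

0.7021


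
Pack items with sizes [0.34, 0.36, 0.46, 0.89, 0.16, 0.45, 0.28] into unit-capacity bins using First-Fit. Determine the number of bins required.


Place items sequentially using First-Fit:
  Item 0.34 -> new Bin 1
  Item 0.36 -> Bin 1 (now 0.7)
  Item 0.46 -> new Bin 2
  Item 0.89 -> new Bin 3
  Item 0.16 -> Bin 1 (now 0.86)
  Item 0.45 -> Bin 2 (now 0.91)
  Item 0.28 -> new Bin 4
Total bins used = 4

4


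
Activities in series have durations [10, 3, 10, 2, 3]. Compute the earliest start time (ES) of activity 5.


Activity 5 starts after activities 1 through 4 complete.
Predecessor durations: [10, 3, 10, 2]
ES = 10 + 3 + 10 + 2 = 25

25


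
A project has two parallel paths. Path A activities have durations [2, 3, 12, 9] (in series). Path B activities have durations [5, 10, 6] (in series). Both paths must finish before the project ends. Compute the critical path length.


Path A total = 2 + 3 + 12 + 9 = 26
Path B total = 5 + 10 + 6 = 21
Critical path = longest path = max(26, 21) = 26

26


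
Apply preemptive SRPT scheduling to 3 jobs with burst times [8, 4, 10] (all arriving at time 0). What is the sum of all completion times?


Since all jobs arrive at t=0, SRPT equals SPT ordering.
SPT order: [4, 8, 10]
Completion times:
  Job 1: p=4, C=4
  Job 2: p=8, C=12
  Job 3: p=10, C=22
Total completion time = 4 + 12 + 22 = 38

38


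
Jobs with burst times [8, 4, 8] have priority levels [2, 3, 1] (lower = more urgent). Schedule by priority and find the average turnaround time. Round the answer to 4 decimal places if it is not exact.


Sort by priority (ascending = highest first):
Order: [(1, 8), (2, 8), (3, 4)]
Completion times:
  Priority 1, burst=8, C=8
  Priority 2, burst=8, C=16
  Priority 3, burst=4, C=20
Average turnaround = 44/3 = 14.6667

14.6667


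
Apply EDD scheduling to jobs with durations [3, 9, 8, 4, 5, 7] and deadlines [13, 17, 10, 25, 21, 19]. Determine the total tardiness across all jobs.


Sort by due date (EDD order): [(8, 10), (3, 13), (9, 17), (7, 19), (5, 21), (4, 25)]
Compute completion times and tardiness:
  Job 1: p=8, d=10, C=8, tardiness=max(0,8-10)=0
  Job 2: p=3, d=13, C=11, tardiness=max(0,11-13)=0
  Job 3: p=9, d=17, C=20, tardiness=max(0,20-17)=3
  Job 4: p=7, d=19, C=27, tardiness=max(0,27-19)=8
  Job 5: p=5, d=21, C=32, tardiness=max(0,32-21)=11
  Job 6: p=4, d=25, C=36, tardiness=max(0,36-25)=11
Total tardiness = 33

33


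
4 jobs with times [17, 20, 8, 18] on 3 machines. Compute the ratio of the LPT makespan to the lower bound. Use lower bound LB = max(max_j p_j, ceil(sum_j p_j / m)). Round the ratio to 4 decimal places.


LPT order: [20, 18, 17, 8]
Machine loads after assignment: [20, 18, 25]
LPT makespan = 25
Lower bound = max(max_job, ceil(total/3)) = max(20, 21) = 21
Ratio = 25 / 21 = 1.1905

1.1905


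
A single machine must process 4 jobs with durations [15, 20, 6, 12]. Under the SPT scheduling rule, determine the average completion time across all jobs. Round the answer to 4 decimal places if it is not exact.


Sort jobs by processing time (SPT order): [6, 12, 15, 20]
Compute completion times sequentially:
  Job 1: processing = 6, completes at 6
  Job 2: processing = 12, completes at 18
  Job 3: processing = 15, completes at 33
  Job 4: processing = 20, completes at 53
Sum of completion times = 110
Average completion time = 110/4 = 27.5

27.5


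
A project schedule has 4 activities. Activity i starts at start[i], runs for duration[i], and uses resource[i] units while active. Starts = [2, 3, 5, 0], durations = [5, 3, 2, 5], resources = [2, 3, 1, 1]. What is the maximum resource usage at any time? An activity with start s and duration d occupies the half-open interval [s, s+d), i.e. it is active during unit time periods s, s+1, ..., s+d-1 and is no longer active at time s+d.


Each activity i is active on [start_i, start_i + duration_i).
Compute total resource usage per time slot:
  t=0: active resources = [1], total = 1
  t=1: active resources = [1], total = 1
  t=2: active resources = [2, 1], total = 3
  t=3: active resources = [2, 3, 1], total = 6
  t=4: active resources = [2, 3, 1], total = 6
  t=5: active resources = [2, 3, 1], total = 6
  t=6: active resources = [2, 1], total = 3
Peak resource demand = 6

6


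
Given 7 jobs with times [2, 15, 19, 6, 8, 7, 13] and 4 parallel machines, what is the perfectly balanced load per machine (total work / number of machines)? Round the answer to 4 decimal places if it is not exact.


Total processing time = 2 + 15 + 19 + 6 + 8 + 7 + 13 = 70
Number of machines = 4
Ideal balanced load = 70 / 4 = 17.5

17.5


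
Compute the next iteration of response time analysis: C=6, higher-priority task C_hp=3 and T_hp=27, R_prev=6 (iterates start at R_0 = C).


R_next = C + ceil(R_prev / T_hp) * C_hp
ceil(6 / 27) = ceil(0.2222) = 1
Interference = 1 * 3 = 3
R_next = 6 + 3 = 9

9


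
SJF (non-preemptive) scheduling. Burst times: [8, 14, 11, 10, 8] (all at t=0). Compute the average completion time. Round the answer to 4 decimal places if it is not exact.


SJF order (ascending): [8, 8, 10, 11, 14]
Completion times:
  Job 1: burst=8, C=8
  Job 2: burst=8, C=16
  Job 3: burst=10, C=26
  Job 4: burst=11, C=37
  Job 5: burst=14, C=51
Average completion = 138/5 = 27.6

27.6


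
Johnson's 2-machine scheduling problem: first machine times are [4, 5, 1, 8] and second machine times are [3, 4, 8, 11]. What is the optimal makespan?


Apply Johnson's rule:
  Group 1 (a <= b): [(3, 1, 8), (4, 8, 11)]
  Group 2 (a > b): [(2, 5, 4), (1, 4, 3)]
Optimal job order: [3, 4, 2, 1]
Schedule:
  Job 3: M1 done at 1, M2 done at 9
  Job 4: M1 done at 9, M2 done at 20
  Job 2: M1 done at 14, M2 done at 24
  Job 1: M1 done at 18, M2 done at 27
Makespan = 27

27


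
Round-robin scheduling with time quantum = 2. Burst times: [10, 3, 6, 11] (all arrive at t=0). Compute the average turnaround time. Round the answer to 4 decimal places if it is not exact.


Time quantum = 2
Execution trace:
  J1 runs 2 units, time = 2
  J2 runs 2 units, time = 4
  J3 runs 2 units, time = 6
  J4 runs 2 units, time = 8
  J1 runs 2 units, time = 10
  J2 runs 1 units, time = 11
  J3 runs 2 units, time = 13
  J4 runs 2 units, time = 15
  J1 runs 2 units, time = 17
  J3 runs 2 units, time = 19
  J4 runs 2 units, time = 21
  J1 runs 2 units, time = 23
  J4 runs 2 units, time = 25
  J1 runs 2 units, time = 27
  J4 runs 2 units, time = 29
  J4 runs 1 units, time = 30
Finish times: [27, 11, 19, 30]
Average turnaround = 87/4 = 21.75

21.75


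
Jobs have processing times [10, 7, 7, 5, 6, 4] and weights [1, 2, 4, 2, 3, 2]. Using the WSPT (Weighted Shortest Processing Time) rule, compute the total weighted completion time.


Compute p/w ratios and sort ascending (WSPT): [(7, 4), (6, 3), (4, 2), (5, 2), (7, 2), (10, 1)]
Compute weighted completion times:
  Job (p=7,w=4): C=7, w*C=4*7=28
  Job (p=6,w=3): C=13, w*C=3*13=39
  Job (p=4,w=2): C=17, w*C=2*17=34
  Job (p=5,w=2): C=22, w*C=2*22=44
  Job (p=7,w=2): C=29, w*C=2*29=58
  Job (p=10,w=1): C=39, w*C=1*39=39
Total weighted completion time = 242

242


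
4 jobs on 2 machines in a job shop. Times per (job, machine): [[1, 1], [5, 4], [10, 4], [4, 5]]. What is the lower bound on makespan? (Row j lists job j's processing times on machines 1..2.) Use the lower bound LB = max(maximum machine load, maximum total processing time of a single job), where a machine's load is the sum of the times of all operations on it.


Machine loads:
  Machine 1: 1 + 5 + 10 + 4 = 20
  Machine 2: 1 + 4 + 4 + 5 = 14
Max machine load = 20
Job totals:
  Job 1: 2
  Job 2: 9
  Job 3: 14
  Job 4: 9
Max job total = 14
Lower bound = max(20, 14) = 20

20


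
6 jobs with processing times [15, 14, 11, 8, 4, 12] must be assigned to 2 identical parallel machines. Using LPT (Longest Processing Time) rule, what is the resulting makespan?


Sort jobs in decreasing order (LPT): [15, 14, 12, 11, 8, 4]
Assign each job to the least loaded machine:
  Machine 1: jobs [15, 11, 8], load = 34
  Machine 2: jobs [14, 12, 4], load = 30
Makespan = max load = 34

34


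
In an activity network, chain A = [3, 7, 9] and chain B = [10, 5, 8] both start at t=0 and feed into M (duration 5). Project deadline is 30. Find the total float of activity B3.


Forward pass: ES(B3) = sum of predecessors on chain B = 15
EF = ES + duration = 15 + 8 = 23
Backward pass: LF(M) = deadline = 30; LS(M) = 30 - 5 = 25
LF(B3) = LS(M) - sum(successors on chain B) = 25 - 0 = 25
LS = LF - duration = 25 - 8 = 17
Total float = LS - ES = 17 - 15 = 2

2


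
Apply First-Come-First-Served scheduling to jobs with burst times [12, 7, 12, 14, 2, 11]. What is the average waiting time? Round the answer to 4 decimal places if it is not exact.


FCFS order (as given): [12, 7, 12, 14, 2, 11]
Waiting times:
  Job 1: wait = 0
  Job 2: wait = 12
  Job 3: wait = 19
  Job 4: wait = 31
  Job 5: wait = 45
  Job 6: wait = 47
Sum of waiting times = 154
Average waiting time = 154/6 = 25.6667

25.6667


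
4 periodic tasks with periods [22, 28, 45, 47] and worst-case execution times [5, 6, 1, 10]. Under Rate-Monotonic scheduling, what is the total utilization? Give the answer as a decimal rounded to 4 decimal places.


Compute individual utilizations (exact fractions):
  Task 1: C/T = 5/22 (approx. 0.2273)
  Task 2: C/T = 6/28 = 3/14 (approx. 0.2143)
  Task 3: C/T = 1/45 (approx. 0.0222)
  Task 4: C/T = 10/47 (approx. 0.2128)
Total utilization U = 5/22 + 3/14 + 1/45 + 10/47 = 110179/162855
Rounded to 4 decimal places: U = 0.6765
RM (Liu & Layland) bound for 4 tasks = 0.756828; compare with U = 110179/162855 (approx. 0.676547)
U <= bound, so schedulable by RM sufficient condition.

0.6765


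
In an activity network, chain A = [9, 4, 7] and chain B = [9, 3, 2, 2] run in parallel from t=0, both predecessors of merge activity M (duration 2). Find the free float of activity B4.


ES(B4) = sum of predecessors on chain B = 14
EF(B4) = ES + duration = 14 + 2 = 16
Successor of B4 is M. ES(M) = max(sum(A), sum(B)) = max(20, 16) = 20
Free float = ES(successor) - EF(current) = 20 - 16 = 4

4


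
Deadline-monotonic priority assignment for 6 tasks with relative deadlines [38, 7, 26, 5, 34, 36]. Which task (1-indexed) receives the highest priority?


Sort tasks by relative deadline (ascending):
  Task 4: deadline = 5
  Task 2: deadline = 7
  Task 3: deadline = 26
  Task 5: deadline = 34
  Task 6: deadline = 36
  Task 1: deadline = 38
Priority order (highest first): [4, 2, 3, 5, 6, 1]
Highest priority task = 4

4


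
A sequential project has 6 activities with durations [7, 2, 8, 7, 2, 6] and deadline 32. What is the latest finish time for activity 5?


LF(activity 5) = deadline - sum of successor durations
Successors: activities 6 through 6 with durations [6]
Sum of successor durations = 6
LF = 32 - 6 = 26

26


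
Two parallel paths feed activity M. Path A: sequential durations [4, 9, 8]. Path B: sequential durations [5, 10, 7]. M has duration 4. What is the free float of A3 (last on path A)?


ES(A3) = sum of predecessors on chain A = 13
EF(A3) = ES + duration = 13 + 8 = 21
Successor of A3 is M. ES(M) = max(sum(A), sum(B)) = max(21, 22) = 22
Free float = ES(successor) - EF(current) = 22 - 21 = 1

1


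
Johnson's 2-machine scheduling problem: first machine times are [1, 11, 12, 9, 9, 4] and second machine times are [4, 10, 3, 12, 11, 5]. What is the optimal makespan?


Apply Johnson's rule:
  Group 1 (a <= b): [(1, 1, 4), (6, 4, 5), (4, 9, 12), (5, 9, 11)]
  Group 2 (a > b): [(2, 11, 10), (3, 12, 3)]
Optimal job order: [1, 6, 4, 5, 2, 3]
Schedule:
  Job 1: M1 done at 1, M2 done at 5
  Job 6: M1 done at 5, M2 done at 10
  Job 4: M1 done at 14, M2 done at 26
  Job 5: M1 done at 23, M2 done at 37
  Job 2: M1 done at 34, M2 done at 47
  Job 3: M1 done at 46, M2 done at 50
Makespan = 50

50


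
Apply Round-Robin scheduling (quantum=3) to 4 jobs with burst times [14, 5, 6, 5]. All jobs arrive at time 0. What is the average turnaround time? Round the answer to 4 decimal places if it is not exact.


Time quantum = 3
Execution trace:
  J1 runs 3 units, time = 3
  J2 runs 3 units, time = 6
  J3 runs 3 units, time = 9
  J4 runs 3 units, time = 12
  J1 runs 3 units, time = 15
  J2 runs 2 units, time = 17
  J3 runs 3 units, time = 20
  J4 runs 2 units, time = 22
  J1 runs 3 units, time = 25
  J1 runs 3 units, time = 28
  J1 runs 2 units, time = 30
Finish times: [30, 17, 20, 22]
Average turnaround = 89/4 = 22.25

22.25


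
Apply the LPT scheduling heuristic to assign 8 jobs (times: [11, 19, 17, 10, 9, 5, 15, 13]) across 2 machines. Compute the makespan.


Sort jobs in decreasing order (LPT): [19, 17, 15, 13, 11, 10, 9, 5]
Assign each job to the least loaded machine:
  Machine 1: jobs [19, 13, 11, 5], load = 48
  Machine 2: jobs [17, 15, 10, 9], load = 51
Makespan = max load = 51

51


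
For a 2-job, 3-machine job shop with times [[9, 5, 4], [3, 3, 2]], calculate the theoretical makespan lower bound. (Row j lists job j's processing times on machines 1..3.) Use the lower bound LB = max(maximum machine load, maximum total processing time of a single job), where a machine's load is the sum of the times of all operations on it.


Machine loads:
  Machine 1: 9 + 3 = 12
  Machine 2: 5 + 3 = 8
  Machine 3: 4 + 2 = 6
Max machine load = 12
Job totals:
  Job 1: 18
  Job 2: 8
Max job total = 18
Lower bound = max(12, 18) = 18

18


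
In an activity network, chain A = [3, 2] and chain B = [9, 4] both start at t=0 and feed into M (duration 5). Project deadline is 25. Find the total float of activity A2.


Forward pass: ES(A2) = sum of predecessors on chain A = 3
EF = ES + duration = 3 + 2 = 5
Backward pass: LF(M) = deadline = 25; LS(M) = 25 - 5 = 20
LF(A2) = LS(M) - sum(successors on chain A) = 20 - 0 = 20
LS = LF - duration = 20 - 2 = 18
Total float = LS - ES = 18 - 3 = 15

15


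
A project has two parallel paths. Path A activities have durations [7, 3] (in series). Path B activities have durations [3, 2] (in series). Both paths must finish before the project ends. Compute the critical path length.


Path A total = 7 + 3 = 10
Path B total = 3 + 2 = 5
Critical path = longest path = max(10, 5) = 10

10


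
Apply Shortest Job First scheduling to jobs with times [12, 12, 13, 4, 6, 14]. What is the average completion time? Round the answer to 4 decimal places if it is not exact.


SJF order (ascending): [4, 6, 12, 12, 13, 14]
Completion times:
  Job 1: burst=4, C=4
  Job 2: burst=6, C=10
  Job 3: burst=12, C=22
  Job 4: burst=12, C=34
  Job 5: burst=13, C=47
  Job 6: burst=14, C=61
Average completion = 178/6 = 29.6667

29.6667


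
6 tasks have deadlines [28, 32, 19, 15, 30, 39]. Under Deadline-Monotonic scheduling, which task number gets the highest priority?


Sort tasks by relative deadline (ascending):
  Task 4: deadline = 15
  Task 3: deadline = 19
  Task 1: deadline = 28
  Task 5: deadline = 30
  Task 2: deadline = 32
  Task 6: deadline = 39
Priority order (highest first): [4, 3, 1, 5, 2, 6]
Highest priority task = 4

4


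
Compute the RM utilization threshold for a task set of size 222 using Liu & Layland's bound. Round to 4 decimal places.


Compute 2^(1/222) = 1.0031271640
Subtract 1: 1.0031271640 - 1 = 0.0031271640
Multiply by n: 222 * 0.0031271640 = 0.6942304080
Round to 4 dp: 0.6942

0.6942


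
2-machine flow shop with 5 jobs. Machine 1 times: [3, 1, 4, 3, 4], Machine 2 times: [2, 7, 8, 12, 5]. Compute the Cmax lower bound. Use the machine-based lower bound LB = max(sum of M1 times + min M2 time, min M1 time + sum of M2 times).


LB1 = sum(M1 times) + min(M2 times) = 15 + 2 = 17
LB2 = min(M1 times) + sum(M2 times) = 1 + 34 = 35
Lower bound = max(LB1, LB2) = max(17, 35) = 35

35


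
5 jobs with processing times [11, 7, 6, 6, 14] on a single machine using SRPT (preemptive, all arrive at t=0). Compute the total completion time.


Since all jobs arrive at t=0, SRPT equals SPT ordering.
SPT order: [6, 6, 7, 11, 14]
Completion times:
  Job 1: p=6, C=6
  Job 2: p=6, C=12
  Job 3: p=7, C=19
  Job 4: p=11, C=30
  Job 5: p=14, C=44
Total completion time = 6 + 12 + 19 + 30 + 44 = 111

111


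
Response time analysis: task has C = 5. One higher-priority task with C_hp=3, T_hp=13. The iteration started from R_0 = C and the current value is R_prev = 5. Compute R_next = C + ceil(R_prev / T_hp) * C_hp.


R_next = C + ceil(R_prev / T_hp) * C_hp
ceil(5 / 13) = ceil(0.3846) = 1
Interference = 1 * 3 = 3
R_next = 5 + 3 = 8

8
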